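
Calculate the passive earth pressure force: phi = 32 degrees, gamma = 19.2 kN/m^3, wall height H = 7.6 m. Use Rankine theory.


Result: 1804.66 kN/m

Derivation:
Compute passive earth pressure coefficient:
Kp = tan^2(45 + phi/2) = tan^2(61.0) = 3.254588
Compute passive force:
Pp = 0.5 * Kp * gamma * H^2
Pp = 0.5 * 3.254588 * 19.2 * 7.6^2
Pp = 1804.66 kN/m


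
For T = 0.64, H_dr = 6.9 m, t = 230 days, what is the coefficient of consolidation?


Using cv = T * H_dr^2 / t
H_dr^2 = 6.9^2 = 47.61
cv = 0.64 * 47.61 / 230
cv = 0.13248 m^2/day


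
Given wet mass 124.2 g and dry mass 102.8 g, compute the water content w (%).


Using w = (m_wet - m_dry) / m_dry * 100
m_wet - m_dry = 124.2 - 102.8 = 21.4 g
w = 21.4 / 102.8 * 100
w = 20.82 %


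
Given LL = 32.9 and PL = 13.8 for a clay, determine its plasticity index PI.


Result: 19.1

Derivation:
Using PI = LL - PL
PI = 32.9 - 13.8
PI = 19.1


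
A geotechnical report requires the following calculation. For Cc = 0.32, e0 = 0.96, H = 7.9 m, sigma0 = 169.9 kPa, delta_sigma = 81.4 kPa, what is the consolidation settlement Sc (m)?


Using Sc = Cc * H / (1 + e0) * log10((sigma0 + delta_sigma) / sigma0)
Stress ratio = (169.9 + 81.4) / 169.9 = 1.47911
log10(1.47911) = 0.169999
Cc * H / (1 + e0) = 0.32 * 7.9 / (1 + 0.96) = 1.2898
Sc = 1.2898 * 0.169999
Sc = 0.2193 m


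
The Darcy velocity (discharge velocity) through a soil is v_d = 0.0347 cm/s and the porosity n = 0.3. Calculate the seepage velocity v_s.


Using v_s = v_d / n
v_s = 0.0347 / 0.3
v_s = 0.11567 cm/s


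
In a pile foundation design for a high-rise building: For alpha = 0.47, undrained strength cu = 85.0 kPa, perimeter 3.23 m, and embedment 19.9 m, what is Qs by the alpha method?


Using Qs = alpha * cu * perimeter * L
Qs = 0.47 * 85.0 * 3.23 * 19.9
Qs = 2567.87 kN


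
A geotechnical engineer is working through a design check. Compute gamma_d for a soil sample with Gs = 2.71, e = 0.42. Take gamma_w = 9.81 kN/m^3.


Using gamma_d = Gs * gamma_w / (1 + e)
gamma_d = 2.71 * 9.81 / (1 + 0.42)
gamma_d = 2.71 * 9.81 / 1.42
gamma_d = 18.722 kN/m^3


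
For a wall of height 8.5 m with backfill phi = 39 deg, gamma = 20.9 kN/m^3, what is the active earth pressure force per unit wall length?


Compute active earth pressure coefficient:
Ka = tan^2(45 - phi/2) = tan^2(25.5) = 0.227506
Compute active force:
Pa = 0.5 * Ka * gamma * H^2
Pa = 0.5 * 0.227506 * 20.9 * 8.5^2
Pa = 171.77 kN/m


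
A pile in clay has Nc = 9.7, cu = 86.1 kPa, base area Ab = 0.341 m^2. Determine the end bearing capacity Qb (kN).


Using Qb = Nc * cu * Ab
Qb = 9.7 * 86.1 * 0.341
Qb = 284.79 kN


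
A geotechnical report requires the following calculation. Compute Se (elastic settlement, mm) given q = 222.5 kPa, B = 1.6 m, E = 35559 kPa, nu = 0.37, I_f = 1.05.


Using Se = q * B * (1 - nu^2) * I_f / E
1 - nu^2 = 1 - 0.37^2 = 0.8631
Se = 222.5 * 1.6 * 0.8631 * 1.05 / 35559
Se = 0.009073 m
Convert to mm: Se = 0.009073 * 1000 = 9.073 mm


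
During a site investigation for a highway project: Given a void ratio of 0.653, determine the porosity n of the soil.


Using the relation n = e / (1 + e)
n = 0.653 / (1 + 0.653)
n = 0.653 / 1.653
n = 0.395


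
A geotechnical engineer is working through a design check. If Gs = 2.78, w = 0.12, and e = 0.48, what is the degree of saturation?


Using S = Gs * w / e
S = 2.78 * 0.12 / 0.48
S = 0.695


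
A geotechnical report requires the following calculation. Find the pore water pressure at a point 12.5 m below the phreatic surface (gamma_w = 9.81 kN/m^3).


Using u = gamma_w * h_w
u = 9.81 * 12.5
u = 122.62 kPa


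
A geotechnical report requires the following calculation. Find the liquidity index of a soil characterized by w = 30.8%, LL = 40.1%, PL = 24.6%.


First compute the plasticity index:
PI = LL - PL = 40.1 - 24.6 = 15.5
Then compute the liquidity index:
LI = (w - PL) / PI
LI = (30.8 - 24.6) / 15.5
LI = 0.4


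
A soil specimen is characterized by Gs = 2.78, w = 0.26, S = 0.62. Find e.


Result: 1.1658

Derivation:
Using the relation e = Gs * w / S
e = 2.78 * 0.26 / 0.62
e = 1.1658


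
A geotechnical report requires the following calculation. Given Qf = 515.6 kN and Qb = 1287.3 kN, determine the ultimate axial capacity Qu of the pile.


Using Qu = Qf + Qb
Qu = 515.6 + 1287.3
Qu = 1802.9 kN


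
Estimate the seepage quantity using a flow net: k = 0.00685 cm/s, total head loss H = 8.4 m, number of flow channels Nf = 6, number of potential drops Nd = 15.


Convert k to m/s for unit consistency with H:
k = 0.00685 cm/s = 0.00685 / 100 m/s = 6.85e-05 m/s
Using q = k * H * Nf / Nd
Nf / Nd = 6 / 15 = 0.4
q = 6.85e-05 * 8.4 * 0.4
q = 0.0002302 m^3/s per m


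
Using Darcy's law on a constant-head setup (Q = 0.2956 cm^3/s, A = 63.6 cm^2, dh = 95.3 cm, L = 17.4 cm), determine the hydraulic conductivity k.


Result: 0.000849 cm/s

Derivation:
Compute hydraulic gradient:
i = dh / L = 95.3 / 17.4 = 5.47701
Then apply Darcy's law:
k = Q / (A * i)
k = 0.2956 / (63.6 * 5.47701)
k = 0.2956 / 348.338
k = 0.000849 cm/s


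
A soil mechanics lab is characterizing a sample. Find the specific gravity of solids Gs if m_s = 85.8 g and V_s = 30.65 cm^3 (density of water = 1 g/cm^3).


Result: 2.799

Derivation:
Using Gs = m_s / (V_s * rho_w)
Since rho_w = 1 g/cm^3:
Gs = 85.8 / 30.65
Gs = 2.799


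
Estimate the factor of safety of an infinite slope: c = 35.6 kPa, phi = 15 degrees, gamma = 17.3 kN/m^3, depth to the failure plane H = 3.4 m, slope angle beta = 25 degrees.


Using Fs = c / (gamma*H*sin(beta)*cos(beta)) + tan(phi)/tan(beta)
Cohesion contribution = 35.6 / (17.3*3.4*sin(25)*cos(25))
Cohesion contribution = 1.58016
Friction contribution = tan(15)/tan(25) = 0.574619
Fs = 1.58016 + 0.574619
Fs = 2.155


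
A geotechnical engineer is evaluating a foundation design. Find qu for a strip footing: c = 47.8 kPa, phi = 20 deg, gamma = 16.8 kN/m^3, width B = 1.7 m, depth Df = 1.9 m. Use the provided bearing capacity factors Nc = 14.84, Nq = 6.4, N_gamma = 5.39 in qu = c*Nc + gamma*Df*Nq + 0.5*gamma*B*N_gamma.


Compute qu = c*Nc + gamma*Df*Nq + 0.5*gamma*B*N_gamma
Term 1: 47.8 * 14.84 = 709.352
Term 2: 16.8 * 1.9 * 6.4 = 204.288
Term 3: 0.5 * 16.8 * 1.7 * 5.39 = 76.9692
qu = 709.352 + 204.288 + 76.9692
qu = 990.61 kPa


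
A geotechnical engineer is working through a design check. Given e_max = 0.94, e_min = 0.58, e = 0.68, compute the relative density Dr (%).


Using Dr = (e_max - e) / (e_max - e_min) * 100
e_max - e = 0.94 - 0.68 = 0.26
e_max - e_min = 0.94 - 0.58 = 0.36
Dr = 0.26 / 0.36 * 100
Dr = 72.22 %


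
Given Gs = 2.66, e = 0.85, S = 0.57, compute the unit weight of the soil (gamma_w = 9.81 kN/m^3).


Using gamma = gamma_w * (Gs + S*e) / (1 + e)
Numerator: Gs + S*e = 2.66 + 0.57*0.85 = 3.1445
Denominator: 1 + e = 1 + 0.85 = 1.85
gamma = 9.81 * 3.1445 / 1.85
gamma = 16.674 kN/m^3


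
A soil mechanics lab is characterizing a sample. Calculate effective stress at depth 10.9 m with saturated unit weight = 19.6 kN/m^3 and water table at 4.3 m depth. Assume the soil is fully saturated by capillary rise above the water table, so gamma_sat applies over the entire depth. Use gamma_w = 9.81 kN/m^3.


Result: 148.89 kPa

Derivation:
Total stress = gamma_sat * depth
sigma = 19.6 * 10.9 = 213.64 kPa
Pore water pressure u = gamma_w * (depth - d_wt)
u = 9.81 * (10.9 - 4.3) = 64.746 kPa
Effective stress = sigma - u
sigma' = 213.64 - 64.746 = 148.89 kPa


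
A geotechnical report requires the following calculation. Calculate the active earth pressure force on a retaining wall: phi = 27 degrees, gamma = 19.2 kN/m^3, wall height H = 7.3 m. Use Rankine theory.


Compute active earth pressure coefficient:
Ka = tan^2(45 - phi/2) = tan^2(31.5) = 0.375525
Compute active force:
Pa = 0.5 * Ka * gamma * H^2
Pa = 0.5 * 0.375525 * 19.2 * 7.3^2
Pa = 192.11 kN/m


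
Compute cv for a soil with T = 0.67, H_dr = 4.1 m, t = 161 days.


Using cv = T * H_dr^2 / t
H_dr^2 = 4.1^2 = 16.81
cv = 0.67 * 16.81 / 161
cv = 0.06995 m^2/day


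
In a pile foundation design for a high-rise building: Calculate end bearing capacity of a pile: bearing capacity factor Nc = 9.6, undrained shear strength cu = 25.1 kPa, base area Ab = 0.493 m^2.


Using Qb = Nc * cu * Ab
Qb = 9.6 * 25.1 * 0.493
Qb = 118.79 kN


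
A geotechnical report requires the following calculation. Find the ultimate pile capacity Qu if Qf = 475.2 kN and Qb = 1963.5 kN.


Using Qu = Qf + Qb
Qu = 475.2 + 1963.5
Qu = 2438.7 kN


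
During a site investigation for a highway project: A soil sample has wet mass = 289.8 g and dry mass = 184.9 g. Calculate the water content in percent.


Result: 56.73 %

Derivation:
Using w = (m_wet - m_dry) / m_dry * 100
m_wet - m_dry = 289.8 - 184.9 = 104.9 g
w = 104.9 / 184.9 * 100
w = 56.73 %


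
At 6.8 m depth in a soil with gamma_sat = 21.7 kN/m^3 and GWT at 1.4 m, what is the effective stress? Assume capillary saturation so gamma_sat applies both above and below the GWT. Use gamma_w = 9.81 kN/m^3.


Total stress = gamma_sat * depth
sigma = 21.7 * 6.8 = 147.56 kPa
Pore water pressure u = gamma_w * (depth - d_wt)
u = 9.81 * (6.8 - 1.4) = 52.974 kPa
Effective stress = sigma - u
sigma' = 147.56 - 52.974 = 94.59 kPa


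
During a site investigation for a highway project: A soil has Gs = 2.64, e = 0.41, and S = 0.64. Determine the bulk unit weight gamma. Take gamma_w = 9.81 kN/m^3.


Result: 20.193 kN/m^3

Derivation:
Using gamma = gamma_w * (Gs + S*e) / (1 + e)
Numerator: Gs + S*e = 2.64 + 0.64*0.41 = 2.9024
Denominator: 1 + e = 1 + 0.41 = 1.41
gamma = 9.81 * 2.9024 / 1.41
gamma = 20.193 kN/m^3


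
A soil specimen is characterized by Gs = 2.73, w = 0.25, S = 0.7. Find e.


Using the relation e = Gs * w / S
e = 2.73 * 0.25 / 0.7
e = 0.975


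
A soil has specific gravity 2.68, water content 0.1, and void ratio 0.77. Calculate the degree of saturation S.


Using S = Gs * w / e
S = 2.68 * 0.1 / 0.77
S = 0.3481


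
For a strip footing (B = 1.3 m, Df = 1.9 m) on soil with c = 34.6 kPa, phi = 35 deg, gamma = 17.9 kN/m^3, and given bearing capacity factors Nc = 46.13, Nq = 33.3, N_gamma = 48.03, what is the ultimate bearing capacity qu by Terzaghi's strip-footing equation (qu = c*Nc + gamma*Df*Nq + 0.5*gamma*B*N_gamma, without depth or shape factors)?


Result: 3287.46 kPa

Derivation:
Compute qu = c*Nc + gamma*Df*Nq + 0.5*gamma*B*N_gamma
Term 1: 34.6 * 46.13 = 1596.098
Term 2: 17.9 * 1.9 * 33.3 = 1132.533
Term 3: 0.5 * 17.9 * 1.3 * 48.03 = 558.82905
qu = 1596.098 + 1132.533 + 558.82905
qu = 3287.46 kPa


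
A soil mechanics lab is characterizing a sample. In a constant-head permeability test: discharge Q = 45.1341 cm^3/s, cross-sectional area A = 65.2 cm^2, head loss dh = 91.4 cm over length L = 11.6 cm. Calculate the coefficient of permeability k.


Result: 0.087856 cm/s

Derivation:
Compute hydraulic gradient:
i = dh / L = 91.4 / 11.6 = 7.87931
Then apply Darcy's law:
k = Q / (A * i)
k = 45.1341 / (65.2 * 7.87931)
k = 45.1341 / 513.731
k = 0.087856 cm/s


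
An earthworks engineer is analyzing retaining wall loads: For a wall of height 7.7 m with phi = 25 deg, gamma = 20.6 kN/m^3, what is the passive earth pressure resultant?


Compute passive earth pressure coefficient:
Kp = tan^2(45 + phi/2) = tan^2(57.5) = 2.463913
Compute passive force:
Pp = 0.5 * Kp * gamma * H^2
Pp = 0.5 * 2.463913 * 20.6 * 7.7^2
Pp = 1504.68 kN/m


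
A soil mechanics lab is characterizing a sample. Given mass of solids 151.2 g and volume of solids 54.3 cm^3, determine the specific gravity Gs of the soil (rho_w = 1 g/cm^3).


Result: 2.785

Derivation:
Using Gs = m_s / (V_s * rho_w)
Since rho_w = 1 g/cm^3:
Gs = 151.2 / 54.3
Gs = 2.785


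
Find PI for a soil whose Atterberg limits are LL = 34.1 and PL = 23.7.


Result: 10.4

Derivation:
Using PI = LL - PL
PI = 34.1 - 23.7
PI = 10.4


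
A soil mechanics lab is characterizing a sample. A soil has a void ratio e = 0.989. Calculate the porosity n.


Using the relation n = e / (1 + e)
n = 0.989 / (1 + 0.989)
n = 0.989 / 1.989
n = 0.4972


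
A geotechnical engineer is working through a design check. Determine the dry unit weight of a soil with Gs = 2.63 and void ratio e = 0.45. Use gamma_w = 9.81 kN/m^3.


Result: 17.793 kN/m^3

Derivation:
Using gamma_d = Gs * gamma_w / (1 + e)
gamma_d = 2.63 * 9.81 / (1 + 0.45)
gamma_d = 2.63 * 9.81 / 1.45
gamma_d = 17.793 kN/m^3


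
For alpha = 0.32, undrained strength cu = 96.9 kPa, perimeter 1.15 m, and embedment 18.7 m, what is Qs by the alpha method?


Result: 666.83 kN

Derivation:
Using Qs = alpha * cu * perimeter * L
Qs = 0.32 * 96.9 * 1.15 * 18.7
Qs = 666.83 kN


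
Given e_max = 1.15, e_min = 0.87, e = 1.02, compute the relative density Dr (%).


Result: 46.43 %

Derivation:
Using Dr = (e_max - e) / (e_max - e_min) * 100
e_max - e = 1.15 - 1.02 = 0.13
e_max - e_min = 1.15 - 0.87 = 0.28
Dr = 0.13 / 0.28 * 100
Dr = 46.43 %


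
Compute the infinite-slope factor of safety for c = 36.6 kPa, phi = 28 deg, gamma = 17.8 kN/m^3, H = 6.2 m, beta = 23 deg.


Using Fs = c / (gamma*H*sin(beta)*cos(beta)) + tan(phi)/tan(beta)
Cohesion contribution = 36.6 / (17.8*6.2*sin(23)*cos(23))
Cohesion contribution = 0.922073
Friction contribution = tan(28)/tan(23) = 1.25263
Fs = 0.922073 + 1.25263
Fs = 2.175


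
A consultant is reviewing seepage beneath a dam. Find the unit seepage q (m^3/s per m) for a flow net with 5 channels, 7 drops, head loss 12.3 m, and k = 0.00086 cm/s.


Convert k to m/s for unit consistency with H:
k = 0.00086 cm/s = 0.00086 / 100 m/s = 8.6e-06 m/s
Using q = k * H * Nf / Nd
Nf / Nd = 5 / 7 = 0.7143
q = 8.6e-06 * 12.3 * 0.7143
q = 7.556e-05 m^3/s per m


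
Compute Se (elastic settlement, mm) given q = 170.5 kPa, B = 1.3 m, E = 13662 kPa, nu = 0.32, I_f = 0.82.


Using Se = q * B * (1 - nu^2) * I_f / E
1 - nu^2 = 1 - 0.32^2 = 0.8976
Se = 170.5 * 1.3 * 0.8976 * 0.82 / 13662
Se = 0.011941 m
Convert to mm: Se = 0.011941 * 1000 = 11.941 mm


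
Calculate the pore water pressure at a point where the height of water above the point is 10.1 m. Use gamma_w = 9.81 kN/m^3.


Result: 99.08 kPa

Derivation:
Using u = gamma_w * h_w
u = 9.81 * 10.1
u = 99.08 kPa


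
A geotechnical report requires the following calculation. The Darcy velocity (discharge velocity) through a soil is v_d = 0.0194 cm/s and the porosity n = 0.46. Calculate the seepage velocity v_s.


Using v_s = v_d / n
v_s = 0.0194 / 0.46
v_s = 0.04217 cm/s


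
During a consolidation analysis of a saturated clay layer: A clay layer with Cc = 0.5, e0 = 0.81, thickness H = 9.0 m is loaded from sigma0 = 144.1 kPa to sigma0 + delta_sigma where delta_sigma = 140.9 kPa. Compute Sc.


Result: 0.7364 m

Derivation:
Using Sc = Cc * H / (1 + e0) * log10((sigma0 + delta_sigma) / sigma0)
Stress ratio = (144.1 + 140.9) / 144.1 = 1.97779
log10(1.97779) = 0.296181
Cc * H / (1 + e0) = 0.5 * 9.0 / (1 + 0.81) = 2.48619
Sc = 2.48619 * 0.296181
Sc = 0.7364 m


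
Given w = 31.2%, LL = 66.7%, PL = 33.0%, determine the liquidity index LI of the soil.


First compute the plasticity index:
PI = LL - PL = 66.7 - 33.0 = 33.7
Then compute the liquidity index:
LI = (w - PL) / PI
LI = (31.2 - 33.0) / 33.7
LI = -0.053


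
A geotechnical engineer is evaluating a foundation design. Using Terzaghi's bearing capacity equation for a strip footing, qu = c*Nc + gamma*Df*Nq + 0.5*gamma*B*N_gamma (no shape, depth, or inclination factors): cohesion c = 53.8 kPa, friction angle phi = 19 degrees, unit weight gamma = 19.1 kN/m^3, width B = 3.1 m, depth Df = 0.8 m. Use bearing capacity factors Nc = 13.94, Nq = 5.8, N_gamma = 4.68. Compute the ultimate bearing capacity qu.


Compute qu = c*Nc + gamma*Df*Nq + 0.5*gamma*B*N_gamma
Term 1: 53.8 * 13.94 = 749.972
Term 2: 19.1 * 0.8 * 5.8 = 88.624
Term 3: 0.5 * 19.1 * 3.1 * 4.68 = 138.5514
qu = 749.972 + 88.624 + 138.5514
qu = 977.15 kPa


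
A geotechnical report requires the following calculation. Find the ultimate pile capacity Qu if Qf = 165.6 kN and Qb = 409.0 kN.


Using Qu = Qf + Qb
Qu = 165.6 + 409.0
Qu = 574.6 kN


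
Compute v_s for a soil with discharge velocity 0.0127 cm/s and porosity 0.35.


Using v_s = v_d / n
v_s = 0.0127 / 0.35
v_s = 0.03629 cm/s


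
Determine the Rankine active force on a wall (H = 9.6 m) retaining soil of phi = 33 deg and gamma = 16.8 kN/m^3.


Compute active earth pressure coefficient:
Ka = tan^2(45 - phi/2) = tan^2(28.5) = 0.294801
Compute active force:
Pa = 0.5 * Ka * gamma * H^2
Pa = 0.5 * 0.294801 * 16.8 * 9.6^2
Pa = 228.22 kN/m


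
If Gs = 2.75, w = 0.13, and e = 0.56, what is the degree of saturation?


Using S = Gs * w / e
S = 2.75 * 0.13 / 0.56
S = 0.6384


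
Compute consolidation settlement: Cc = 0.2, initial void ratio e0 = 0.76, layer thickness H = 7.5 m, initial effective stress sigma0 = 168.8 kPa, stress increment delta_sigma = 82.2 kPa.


Using Sc = Cc * H / (1 + e0) * log10((sigma0 + delta_sigma) / sigma0)
Stress ratio = (168.8 + 82.2) / 168.8 = 1.48697
log10(1.48697) = 0.172301
Cc * H / (1 + e0) = 0.2 * 7.5 / (1 + 0.76) = 0.852273
Sc = 0.852273 * 0.172301
Sc = 0.1468 m


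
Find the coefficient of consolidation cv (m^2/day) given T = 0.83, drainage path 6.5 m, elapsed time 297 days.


Using cv = T * H_dr^2 / t
H_dr^2 = 6.5^2 = 42.25
cv = 0.83 * 42.25 / 297
cv = 0.11807 m^2/day


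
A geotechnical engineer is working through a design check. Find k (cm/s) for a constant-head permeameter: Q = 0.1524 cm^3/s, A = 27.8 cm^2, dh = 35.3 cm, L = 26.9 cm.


Compute hydraulic gradient:
i = dh / L = 35.3 / 26.9 = 1.31227
Then apply Darcy's law:
k = Q / (A * i)
k = 0.1524 / (27.8 * 1.31227)
k = 0.1524 / 36.481
k = 0.004178 cm/s


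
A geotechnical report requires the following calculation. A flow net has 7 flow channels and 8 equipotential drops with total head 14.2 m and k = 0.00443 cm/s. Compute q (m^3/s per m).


Convert k to m/s for unit consistency with H:
k = 0.00443 cm/s = 0.00443 / 100 m/s = 4.43e-05 m/s
Using q = k * H * Nf / Nd
Nf / Nd = 7 / 8 = 0.875
q = 4.43e-05 * 14.2 * 0.875
q = 0.0005504 m^3/s per m


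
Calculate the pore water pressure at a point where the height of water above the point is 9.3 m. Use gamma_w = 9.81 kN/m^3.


Using u = gamma_w * h_w
u = 9.81 * 9.3
u = 91.23 kPa


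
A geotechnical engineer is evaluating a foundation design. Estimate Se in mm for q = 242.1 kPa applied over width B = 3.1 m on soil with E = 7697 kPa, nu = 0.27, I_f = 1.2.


Result: 108.478 mm

Derivation:
Using Se = q * B * (1 - nu^2) * I_f / E
1 - nu^2 = 1 - 0.27^2 = 0.9271
Se = 242.1 * 3.1 * 0.9271 * 1.2 / 7697
Se = 0.108478 m
Convert to mm: Se = 0.108478 * 1000 = 108.478 mm


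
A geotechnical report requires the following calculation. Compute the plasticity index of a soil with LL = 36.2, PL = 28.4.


Result: 7.8

Derivation:
Using PI = LL - PL
PI = 36.2 - 28.4
PI = 7.8


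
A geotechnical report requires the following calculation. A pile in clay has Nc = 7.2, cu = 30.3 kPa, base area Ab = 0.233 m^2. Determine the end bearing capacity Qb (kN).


Result: 50.83 kN

Derivation:
Using Qb = Nc * cu * Ab
Qb = 7.2 * 30.3 * 0.233
Qb = 50.83 kN


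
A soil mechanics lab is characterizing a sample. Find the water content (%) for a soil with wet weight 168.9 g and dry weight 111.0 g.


Using w = (m_wet - m_dry) / m_dry * 100
m_wet - m_dry = 168.9 - 111.0 = 57.9 g
w = 57.9 / 111.0 * 100
w = 52.16 %


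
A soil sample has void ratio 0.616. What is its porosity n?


Using the relation n = e / (1 + e)
n = 0.616 / (1 + 0.616)
n = 0.616 / 1.616
n = 0.3812


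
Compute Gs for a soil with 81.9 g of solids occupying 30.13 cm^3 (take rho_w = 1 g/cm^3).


Using Gs = m_s / (V_s * rho_w)
Since rho_w = 1 g/cm^3:
Gs = 81.9 / 30.13
Gs = 2.718


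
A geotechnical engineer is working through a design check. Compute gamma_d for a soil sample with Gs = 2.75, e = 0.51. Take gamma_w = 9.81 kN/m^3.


Result: 17.866 kN/m^3

Derivation:
Using gamma_d = Gs * gamma_w / (1 + e)
gamma_d = 2.75 * 9.81 / (1 + 0.51)
gamma_d = 2.75 * 9.81 / 1.51
gamma_d = 17.866 kN/m^3


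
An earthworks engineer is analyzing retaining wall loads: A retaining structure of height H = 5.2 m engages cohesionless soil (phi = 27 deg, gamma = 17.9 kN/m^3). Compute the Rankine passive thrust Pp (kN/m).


Compute passive earth pressure coefficient:
Kp = tan^2(45 + phi/2) = tan^2(58.5) = 2.66294
Compute passive force:
Pp = 0.5 * Kp * gamma * H^2
Pp = 0.5 * 2.66294 * 17.9 * 5.2^2
Pp = 644.45 kN/m


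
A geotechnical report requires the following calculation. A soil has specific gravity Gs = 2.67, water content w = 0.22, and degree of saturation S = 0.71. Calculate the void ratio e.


Using the relation e = Gs * w / S
e = 2.67 * 0.22 / 0.71
e = 0.8273


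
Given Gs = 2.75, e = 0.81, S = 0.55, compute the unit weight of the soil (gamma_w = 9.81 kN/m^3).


Using gamma = gamma_w * (Gs + S*e) / (1 + e)
Numerator: Gs + S*e = 2.75 + 0.55*0.81 = 3.1955
Denominator: 1 + e = 1 + 0.81 = 1.81
gamma = 9.81 * 3.1955 / 1.81
gamma = 17.319 kN/m^3


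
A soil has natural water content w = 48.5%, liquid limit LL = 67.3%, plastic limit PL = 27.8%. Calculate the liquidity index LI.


First compute the plasticity index:
PI = LL - PL = 67.3 - 27.8 = 39.5
Then compute the liquidity index:
LI = (w - PL) / PI
LI = (48.5 - 27.8) / 39.5
LI = 0.524


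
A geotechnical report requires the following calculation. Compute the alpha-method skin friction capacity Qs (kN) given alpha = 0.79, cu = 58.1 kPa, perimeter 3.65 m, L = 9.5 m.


Using Qs = alpha * cu * perimeter * L
Qs = 0.79 * 58.1 * 3.65 * 9.5
Qs = 1591.55 kN


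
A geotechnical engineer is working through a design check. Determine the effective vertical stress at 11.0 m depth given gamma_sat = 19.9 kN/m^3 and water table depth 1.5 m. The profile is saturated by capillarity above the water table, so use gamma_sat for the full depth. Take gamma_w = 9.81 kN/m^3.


Total stress = gamma_sat * depth
sigma = 19.9 * 11.0 = 218.9 kPa
Pore water pressure u = gamma_w * (depth - d_wt)
u = 9.81 * (11.0 - 1.5) = 93.195 kPa
Effective stress = sigma - u
sigma' = 218.9 - 93.195 = 125.71 kPa


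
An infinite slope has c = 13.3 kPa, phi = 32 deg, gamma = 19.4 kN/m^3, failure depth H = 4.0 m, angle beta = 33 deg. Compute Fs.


Result: 1.337

Derivation:
Using Fs = c / (gamma*H*sin(beta)*cos(beta)) + tan(phi)/tan(beta)
Cohesion contribution = 13.3 / (19.4*4.0*sin(33)*cos(33))
Cohesion contribution = 0.375223
Friction contribution = tan(32)/tan(33) = 0.962214
Fs = 0.375223 + 0.962214
Fs = 1.337


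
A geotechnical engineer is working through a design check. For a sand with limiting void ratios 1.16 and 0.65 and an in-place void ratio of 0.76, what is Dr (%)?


Using Dr = (e_max - e) / (e_max - e_min) * 100
e_max - e = 1.16 - 0.76 = 0.4
e_max - e_min = 1.16 - 0.65 = 0.51
Dr = 0.4 / 0.51 * 100
Dr = 78.43 %


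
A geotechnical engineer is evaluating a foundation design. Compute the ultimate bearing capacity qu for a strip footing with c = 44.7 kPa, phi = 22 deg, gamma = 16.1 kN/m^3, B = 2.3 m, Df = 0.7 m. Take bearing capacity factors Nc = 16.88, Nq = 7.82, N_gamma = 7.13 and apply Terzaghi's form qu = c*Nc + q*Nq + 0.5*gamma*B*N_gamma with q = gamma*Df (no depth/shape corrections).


Compute qu = c*Nc + gamma*Df*Nq + 0.5*gamma*B*N_gamma
Term 1: 44.7 * 16.88 = 754.536
Term 2: 16.1 * 0.7 * 7.82 = 88.1314
Term 3: 0.5 * 16.1 * 2.3 * 7.13 = 132.01195
qu = 754.536 + 88.1314 + 132.01195
qu = 974.68 kPa


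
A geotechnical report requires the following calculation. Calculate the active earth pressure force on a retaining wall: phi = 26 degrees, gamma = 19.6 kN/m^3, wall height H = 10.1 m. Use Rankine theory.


Compute active earth pressure coefficient:
Ka = tan^2(45 - phi/2) = tan^2(32.0) = 0.390462
Compute active force:
Pa = 0.5 * Ka * gamma * H^2
Pa = 0.5 * 0.390462 * 19.6 * 10.1^2
Pa = 390.34 kN/m


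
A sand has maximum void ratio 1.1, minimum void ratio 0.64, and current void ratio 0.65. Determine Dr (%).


Using Dr = (e_max - e) / (e_max - e_min) * 100
e_max - e = 1.1 - 0.65 = 0.45
e_max - e_min = 1.1 - 0.64 = 0.46
Dr = 0.45 / 0.46 * 100
Dr = 97.83 %


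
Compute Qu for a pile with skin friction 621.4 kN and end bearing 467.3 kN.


Using Qu = Qf + Qb
Qu = 621.4 + 467.3
Qu = 1088.7 kN


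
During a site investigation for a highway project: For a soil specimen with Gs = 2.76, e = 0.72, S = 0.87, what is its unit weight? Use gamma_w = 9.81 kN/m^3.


Using gamma = gamma_w * (Gs + S*e) / (1 + e)
Numerator: Gs + S*e = 2.76 + 0.87*0.72 = 3.3864
Denominator: 1 + e = 1 + 0.72 = 1.72
gamma = 9.81 * 3.3864 / 1.72
gamma = 19.314 kN/m^3


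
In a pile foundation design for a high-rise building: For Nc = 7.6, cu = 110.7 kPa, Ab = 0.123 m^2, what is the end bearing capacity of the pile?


Using Qb = Nc * cu * Ab
Qb = 7.6 * 110.7 * 0.123
Qb = 103.48 kN


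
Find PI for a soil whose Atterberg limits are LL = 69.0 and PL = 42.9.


Using PI = LL - PL
PI = 69.0 - 42.9
PI = 26.1


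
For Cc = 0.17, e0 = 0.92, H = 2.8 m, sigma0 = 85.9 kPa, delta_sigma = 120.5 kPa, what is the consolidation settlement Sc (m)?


Using Sc = Cc * H / (1 + e0) * log10((sigma0 + delta_sigma) / sigma0)
Stress ratio = (85.9 + 120.5) / 85.9 = 2.40279
log10(2.40279) = 0.380717
Cc * H / (1 + e0) = 0.17 * 2.8 / (1 + 0.92) = 0.247917
Sc = 0.247917 * 0.380717
Sc = 0.0944 m


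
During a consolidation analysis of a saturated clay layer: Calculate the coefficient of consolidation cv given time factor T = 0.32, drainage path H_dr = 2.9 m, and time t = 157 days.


Result: 0.01714 m^2/day

Derivation:
Using cv = T * H_dr^2 / t
H_dr^2 = 2.9^2 = 8.41
cv = 0.32 * 8.41 / 157
cv = 0.01714 m^2/day


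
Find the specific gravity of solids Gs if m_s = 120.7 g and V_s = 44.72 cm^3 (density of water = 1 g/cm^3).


Using Gs = m_s / (V_s * rho_w)
Since rho_w = 1 g/cm^3:
Gs = 120.7 / 44.72
Gs = 2.699


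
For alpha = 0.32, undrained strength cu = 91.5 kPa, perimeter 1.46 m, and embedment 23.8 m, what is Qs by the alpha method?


Using Qs = alpha * cu * perimeter * L
Qs = 0.32 * 91.5 * 1.46 * 23.8
Qs = 1017.42 kN


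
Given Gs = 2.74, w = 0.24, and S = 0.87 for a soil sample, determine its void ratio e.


Using the relation e = Gs * w / S
e = 2.74 * 0.24 / 0.87
e = 0.7559


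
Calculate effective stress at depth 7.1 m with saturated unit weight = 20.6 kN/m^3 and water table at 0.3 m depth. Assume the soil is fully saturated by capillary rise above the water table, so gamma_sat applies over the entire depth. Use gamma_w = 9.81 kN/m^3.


Result: 79.55 kPa

Derivation:
Total stress = gamma_sat * depth
sigma = 20.6 * 7.1 = 146.26 kPa
Pore water pressure u = gamma_w * (depth - d_wt)
u = 9.81 * (7.1 - 0.3) = 66.708 kPa
Effective stress = sigma - u
sigma' = 146.26 - 66.708 = 79.55 kPa


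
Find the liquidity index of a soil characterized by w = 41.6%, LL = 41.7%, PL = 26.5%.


First compute the plasticity index:
PI = LL - PL = 41.7 - 26.5 = 15.2
Then compute the liquidity index:
LI = (w - PL) / PI
LI = (41.6 - 26.5) / 15.2
LI = 0.993


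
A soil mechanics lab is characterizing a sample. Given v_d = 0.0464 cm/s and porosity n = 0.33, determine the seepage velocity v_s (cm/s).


Result: 0.14061 cm/s

Derivation:
Using v_s = v_d / n
v_s = 0.0464 / 0.33
v_s = 0.14061 cm/s


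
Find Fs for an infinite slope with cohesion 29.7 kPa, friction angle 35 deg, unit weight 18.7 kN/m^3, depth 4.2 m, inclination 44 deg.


Result: 1.482

Derivation:
Using Fs = c / (gamma*H*sin(beta)*cos(beta)) + tan(phi)/tan(beta)
Cohesion contribution = 29.7 / (18.7*4.2*sin(44)*cos(44))
Cohesion contribution = 0.756764
Friction contribution = tan(35)/tan(44) = 0.725086
Fs = 0.756764 + 0.725086
Fs = 1.482


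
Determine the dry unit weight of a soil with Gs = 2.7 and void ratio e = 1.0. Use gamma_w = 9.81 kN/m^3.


Result: 13.244 kN/m^3

Derivation:
Using gamma_d = Gs * gamma_w / (1 + e)
gamma_d = 2.7 * 9.81 / (1 + 1.0)
gamma_d = 2.7 * 9.81 / 2.0
gamma_d = 13.244 kN/m^3


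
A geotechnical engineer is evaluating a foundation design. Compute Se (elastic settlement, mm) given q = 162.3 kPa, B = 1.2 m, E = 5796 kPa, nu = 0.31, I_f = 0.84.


Using Se = q * B * (1 - nu^2) * I_f / E
1 - nu^2 = 1 - 0.31^2 = 0.9039
Se = 162.3 * 1.2 * 0.9039 * 0.84 / 5796
Se = 0.025514 m
Convert to mm: Se = 0.025514 * 1000 = 25.514 mm


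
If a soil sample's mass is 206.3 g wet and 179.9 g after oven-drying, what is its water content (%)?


Using w = (m_wet - m_dry) / m_dry * 100
m_wet - m_dry = 206.3 - 179.9 = 26.4 g
w = 26.4 / 179.9 * 100
w = 14.67 %


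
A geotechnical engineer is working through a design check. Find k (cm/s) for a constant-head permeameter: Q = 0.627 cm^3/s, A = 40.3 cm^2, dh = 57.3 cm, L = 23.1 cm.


Compute hydraulic gradient:
i = dh / L = 57.3 / 23.1 = 2.48052
Then apply Darcy's law:
k = Q / (A * i)
k = 0.627 / (40.3 * 2.48052)
k = 0.627 / 99.9649
k = 0.006272 cm/s


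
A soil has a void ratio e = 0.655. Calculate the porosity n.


Using the relation n = e / (1 + e)
n = 0.655 / (1 + 0.655)
n = 0.655 / 1.655
n = 0.3958


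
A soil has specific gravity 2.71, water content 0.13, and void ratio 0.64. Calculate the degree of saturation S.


Using S = Gs * w / e
S = 2.71 * 0.13 / 0.64
S = 0.5505


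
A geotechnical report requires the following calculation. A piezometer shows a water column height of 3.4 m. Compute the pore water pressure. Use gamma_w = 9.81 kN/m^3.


Result: 33.35 kPa

Derivation:
Using u = gamma_w * h_w
u = 9.81 * 3.4
u = 33.35 kPa


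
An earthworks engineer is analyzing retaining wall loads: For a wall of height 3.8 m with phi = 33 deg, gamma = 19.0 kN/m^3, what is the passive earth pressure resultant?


Compute passive earth pressure coefficient:
Kp = tan^2(45 + phi/2) = tan^2(61.5) = 3.39212
Compute passive force:
Pp = 0.5 * Kp * gamma * H^2
Pp = 0.5 * 3.39212 * 19.0 * 3.8^2
Pp = 465.33 kN/m


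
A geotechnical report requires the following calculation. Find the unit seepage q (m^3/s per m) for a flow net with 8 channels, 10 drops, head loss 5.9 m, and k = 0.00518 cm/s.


Result: 0.0002445 m^3/s per m

Derivation:
Convert k to m/s for unit consistency with H:
k = 0.00518 cm/s = 0.00518 / 100 m/s = 5.18e-05 m/s
Using q = k * H * Nf / Nd
Nf / Nd = 8 / 10 = 0.8
q = 5.18e-05 * 5.9 * 0.8
q = 0.0002445 m^3/s per m


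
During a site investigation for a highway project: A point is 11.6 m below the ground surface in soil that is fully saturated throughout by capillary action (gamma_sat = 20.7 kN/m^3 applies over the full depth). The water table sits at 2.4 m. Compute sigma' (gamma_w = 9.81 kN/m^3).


Result: 149.87 kPa

Derivation:
Total stress = gamma_sat * depth
sigma = 20.7 * 11.6 = 240.12 kPa
Pore water pressure u = gamma_w * (depth - d_wt)
u = 9.81 * (11.6 - 2.4) = 90.252 kPa
Effective stress = sigma - u
sigma' = 240.12 - 90.252 = 149.87 kPa


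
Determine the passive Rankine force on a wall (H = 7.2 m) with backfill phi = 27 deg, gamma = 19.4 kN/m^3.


Compute passive earth pressure coefficient:
Kp = tan^2(45 + phi/2) = tan^2(58.5) = 2.66294
Compute passive force:
Pp = 0.5 * Kp * gamma * H^2
Pp = 0.5 * 2.66294 * 19.4 * 7.2^2
Pp = 1339.05 kN/m


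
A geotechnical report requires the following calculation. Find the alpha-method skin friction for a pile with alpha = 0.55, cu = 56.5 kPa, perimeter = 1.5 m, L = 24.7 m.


Result: 1151.33 kN

Derivation:
Using Qs = alpha * cu * perimeter * L
Qs = 0.55 * 56.5 * 1.5 * 24.7
Qs = 1151.33 kN


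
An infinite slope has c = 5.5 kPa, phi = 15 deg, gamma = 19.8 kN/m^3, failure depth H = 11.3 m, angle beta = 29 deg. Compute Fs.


Result: 0.541

Derivation:
Using Fs = c / (gamma*H*sin(beta)*cos(beta)) + tan(phi)/tan(beta)
Cohesion contribution = 5.5 / (19.8*11.3*sin(29)*cos(29))
Cohesion contribution = 0.0579734
Friction contribution = tan(15)/tan(29) = 0.483393
Fs = 0.0579734 + 0.483393
Fs = 0.541


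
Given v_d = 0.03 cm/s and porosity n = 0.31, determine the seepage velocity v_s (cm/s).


Using v_s = v_d / n
v_s = 0.03 / 0.31
v_s = 0.09677 cm/s


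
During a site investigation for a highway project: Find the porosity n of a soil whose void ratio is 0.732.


Result: 0.4226

Derivation:
Using the relation n = e / (1 + e)
n = 0.732 / (1 + 0.732)
n = 0.732 / 1.732
n = 0.4226


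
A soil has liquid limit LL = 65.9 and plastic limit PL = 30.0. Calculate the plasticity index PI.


Using PI = LL - PL
PI = 65.9 - 30.0
PI = 35.9


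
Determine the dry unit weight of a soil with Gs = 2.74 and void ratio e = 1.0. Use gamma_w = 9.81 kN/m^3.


Result: 13.44 kN/m^3

Derivation:
Using gamma_d = Gs * gamma_w / (1 + e)
gamma_d = 2.74 * 9.81 / (1 + 1.0)
gamma_d = 2.74 * 9.81 / 2.0
gamma_d = 13.44 kN/m^3


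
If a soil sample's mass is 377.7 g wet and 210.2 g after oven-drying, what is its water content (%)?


Using w = (m_wet - m_dry) / m_dry * 100
m_wet - m_dry = 377.7 - 210.2 = 167.5 g
w = 167.5 / 210.2 * 100
w = 79.69 %


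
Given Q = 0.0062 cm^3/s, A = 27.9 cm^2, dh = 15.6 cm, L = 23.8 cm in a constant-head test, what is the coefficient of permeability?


Result: 0.000339 cm/s

Derivation:
Compute hydraulic gradient:
i = dh / L = 15.6 / 23.8 = 0.655462
Then apply Darcy's law:
k = Q / (A * i)
k = 0.0062 / (27.9 * 0.655462)
k = 0.0062 / 18.2874
k = 0.000339 cm/s


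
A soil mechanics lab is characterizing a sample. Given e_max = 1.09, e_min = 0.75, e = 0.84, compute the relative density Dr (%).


Result: 73.53 %

Derivation:
Using Dr = (e_max - e) / (e_max - e_min) * 100
e_max - e = 1.09 - 0.84 = 0.25
e_max - e_min = 1.09 - 0.75 = 0.34
Dr = 0.25 / 0.34 * 100
Dr = 73.53 %


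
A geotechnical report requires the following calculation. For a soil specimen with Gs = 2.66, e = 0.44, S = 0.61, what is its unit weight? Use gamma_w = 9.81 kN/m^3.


Result: 19.95 kN/m^3

Derivation:
Using gamma = gamma_w * (Gs + S*e) / (1 + e)
Numerator: Gs + S*e = 2.66 + 0.61*0.44 = 2.9284
Denominator: 1 + e = 1 + 0.44 = 1.44
gamma = 9.81 * 2.9284 / 1.44
gamma = 19.95 kN/m^3


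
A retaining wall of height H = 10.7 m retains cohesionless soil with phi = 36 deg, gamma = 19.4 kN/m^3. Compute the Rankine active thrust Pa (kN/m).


Compute active earth pressure coefficient:
Ka = tan^2(45 - phi/2) = tan^2(27.0) = 0.259616
Compute active force:
Pa = 0.5 * Ka * gamma * H^2
Pa = 0.5 * 0.259616 * 19.4 * 10.7^2
Pa = 288.32 kN/m


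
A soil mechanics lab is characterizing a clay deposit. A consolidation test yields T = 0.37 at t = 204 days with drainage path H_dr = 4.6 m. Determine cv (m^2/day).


Using cv = T * H_dr^2 / t
H_dr^2 = 4.6^2 = 21.16
cv = 0.37 * 21.16 / 204
cv = 0.03838 m^2/day


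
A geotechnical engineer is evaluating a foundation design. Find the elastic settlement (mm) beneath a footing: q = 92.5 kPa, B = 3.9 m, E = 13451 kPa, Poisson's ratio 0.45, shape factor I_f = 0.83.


Using Se = q * B * (1 - nu^2) * I_f / E
1 - nu^2 = 1 - 0.45^2 = 0.7975
Se = 92.5 * 3.9 * 0.7975 * 0.83 / 13451
Se = 0.017753 m
Convert to mm: Se = 0.017753 * 1000 = 17.753 mm


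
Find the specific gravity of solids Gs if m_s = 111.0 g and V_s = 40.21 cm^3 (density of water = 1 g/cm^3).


Using Gs = m_s / (V_s * rho_w)
Since rho_w = 1 g/cm^3:
Gs = 111.0 / 40.21
Gs = 2.761


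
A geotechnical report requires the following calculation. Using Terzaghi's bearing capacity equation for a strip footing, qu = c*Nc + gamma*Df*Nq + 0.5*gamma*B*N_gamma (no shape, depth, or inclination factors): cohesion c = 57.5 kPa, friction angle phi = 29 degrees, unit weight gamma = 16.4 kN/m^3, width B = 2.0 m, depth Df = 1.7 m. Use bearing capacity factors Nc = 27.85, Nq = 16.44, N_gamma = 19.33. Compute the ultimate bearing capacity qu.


Result: 2376.73 kPa

Derivation:
Compute qu = c*Nc + gamma*Df*Nq + 0.5*gamma*B*N_gamma
Term 1: 57.5 * 27.85 = 1601.375
Term 2: 16.4 * 1.7 * 16.44 = 458.3472
Term 3: 0.5 * 16.4 * 2.0 * 19.33 = 317.012
qu = 1601.375 + 458.3472 + 317.012
qu = 2376.73 kPa


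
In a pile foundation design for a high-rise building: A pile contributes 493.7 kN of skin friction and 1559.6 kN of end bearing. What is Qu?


Using Qu = Qf + Qb
Qu = 493.7 + 1559.6
Qu = 2053.3 kN


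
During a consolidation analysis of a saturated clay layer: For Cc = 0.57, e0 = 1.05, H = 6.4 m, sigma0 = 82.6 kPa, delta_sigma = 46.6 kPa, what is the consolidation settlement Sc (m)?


Using Sc = Cc * H / (1 + e0) * log10((sigma0 + delta_sigma) / sigma0)
Stress ratio = (82.6 + 46.6) / 82.6 = 1.56416
log10(1.56416) = 0.194282
Cc * H / (1 + e0) = 0.57 * 6.4 / (1 + 1.05) = 1.77951
Sc = 1.77951 * 0.194282
Sc = 0.3457 m


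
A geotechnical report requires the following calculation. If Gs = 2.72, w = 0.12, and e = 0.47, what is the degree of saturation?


Using S = Gs * w / e
S = 2.72 * 0.12 / 0.47
S = 0.6945


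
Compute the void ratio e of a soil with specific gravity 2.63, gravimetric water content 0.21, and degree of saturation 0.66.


Using the relation e = Gs * w / S
e = 2.63 * 0.21 / 0.66
e = 0.8368


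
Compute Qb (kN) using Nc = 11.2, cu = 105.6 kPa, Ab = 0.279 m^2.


Using Qb = Nc * cu * Ab
Qb = 11.2 * 105.6 * 0.279
Qb = 329.98 kN


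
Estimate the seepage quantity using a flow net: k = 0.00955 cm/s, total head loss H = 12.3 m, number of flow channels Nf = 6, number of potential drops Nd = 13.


Result: 0.0005421 m^3/s per m

Derivation:
Convert k to m/s for unit consistency with H:
k = 0.00955 cm/s = 0.00955 / 100 m/s = 9.55e-05 m/s
Using q = k * H * Nf / Nd
Nf / Nd = 6 / 13 = 0.4615
q = 9.55e-05 * 12.3 * 0.4615
q = 0.0005421 m^3/s per m


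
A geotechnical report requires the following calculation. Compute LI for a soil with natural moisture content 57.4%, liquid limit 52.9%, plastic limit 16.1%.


First compute the plasticity index:
PI = LL - PL = 52.9 - 16.1 = 36.8
Then compute the liquidity index:
LI = (w - PL) / PI
LI = (57.4 - 16.1) / 36.8
LI = 1.122


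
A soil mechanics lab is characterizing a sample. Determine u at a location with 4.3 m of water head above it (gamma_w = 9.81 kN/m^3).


Using u = gamma_w * h_w
u = 9.81 * 4.3
u = 42.18 kPa


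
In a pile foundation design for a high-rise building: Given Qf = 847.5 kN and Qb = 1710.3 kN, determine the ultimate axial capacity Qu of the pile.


Result: 2557.8 kN

Derivation:
Using Qu = Qf + Qb
Qu = 847.5 + 1710.3
Qu = 2557.8 kN


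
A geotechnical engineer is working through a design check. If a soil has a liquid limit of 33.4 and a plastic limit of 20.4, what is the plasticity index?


Using PI = LL - PL
PI = 33.4 - 20.4
PI = 13.0


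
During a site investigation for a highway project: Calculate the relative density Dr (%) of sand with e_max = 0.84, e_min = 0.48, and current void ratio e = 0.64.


Using Dr = (e_max - e) / (e_max - e_min) * 100
e_max - e = 0.84 - 0.64 = 0.2
e_max - e_min = 0.84 - 0.48 = 0.36
Dr = 0.2 / 0.36 * 100
Dr = 55.56 %


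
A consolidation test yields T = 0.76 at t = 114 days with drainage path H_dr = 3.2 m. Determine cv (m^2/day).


Result: 0.06827 m^2/day

Derivation:
Using cv = T * H_dr^2 / t
H_dr^2 = 3.2^2 = 10.24
cv = 0.76 * 10.24 / 114
cv = 0.06827 m^2/day


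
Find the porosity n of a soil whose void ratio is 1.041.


Using the relation n = e / (1 + e)
n = 1.041 / (1 + 1.041)
n = 1.041 / 2.041
n = 0.51


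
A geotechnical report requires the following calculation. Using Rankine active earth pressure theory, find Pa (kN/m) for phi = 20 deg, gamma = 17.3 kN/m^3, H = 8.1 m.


Result: 278.25 kN/m

Derivation:
Compute active earth pressure coefficient:
Ka = tan^2(45 - phi/2) = tan^2(35.0) = 0.490291
Compute active force:
Pa = 0.5 * Ka * gamma * H^2
Pa = 0.5 * 0.490291 * 17.3 * 8.1^2
Pa = 278.25 kN/m


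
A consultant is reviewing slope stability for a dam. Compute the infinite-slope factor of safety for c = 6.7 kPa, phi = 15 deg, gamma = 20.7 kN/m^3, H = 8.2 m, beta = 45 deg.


Using Fs = c / (gamma*H*sin(beta)*cos(beta)) + tan(phi)/tan(beta)
Cohesion contribution = 6.7 / (20.7*8.2*sin(45)*cos(45))
Cohesion contribution = 0.0789443
Friction contribution = tan(15)/tan(45) = 0.267949
Fs = 0.0789443 + 0.267949
Fs = 0.347
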